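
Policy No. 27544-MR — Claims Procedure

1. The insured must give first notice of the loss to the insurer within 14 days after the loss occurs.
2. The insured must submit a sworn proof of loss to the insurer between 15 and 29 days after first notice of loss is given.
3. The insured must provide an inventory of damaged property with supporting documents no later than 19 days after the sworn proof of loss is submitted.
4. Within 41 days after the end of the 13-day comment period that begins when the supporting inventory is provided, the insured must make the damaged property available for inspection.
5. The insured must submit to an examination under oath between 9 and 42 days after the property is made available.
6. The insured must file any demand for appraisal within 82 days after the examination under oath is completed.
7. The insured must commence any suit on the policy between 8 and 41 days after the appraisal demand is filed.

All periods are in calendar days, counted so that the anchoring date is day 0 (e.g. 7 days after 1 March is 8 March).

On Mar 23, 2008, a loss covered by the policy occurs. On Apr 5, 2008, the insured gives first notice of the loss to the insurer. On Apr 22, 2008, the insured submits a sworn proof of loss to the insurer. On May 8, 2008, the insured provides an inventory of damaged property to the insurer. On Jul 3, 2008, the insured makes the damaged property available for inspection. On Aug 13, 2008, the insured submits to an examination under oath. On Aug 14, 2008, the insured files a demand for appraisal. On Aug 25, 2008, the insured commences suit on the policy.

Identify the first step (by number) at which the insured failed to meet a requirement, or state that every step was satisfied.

Step 4

Step 1 — counting 14 days from Mar 23, 2008 (when the loss occurs) gives a deadline of Apr 6, 2008; Apr 5, 2008 is within that limit.
Step 2 — 15 and 29 days from Apr 5, 2008 (when first notice of loss is given) are Apr 20, 2008 and May 4, 2008 respectively; done Apr 22, 2008 — within the window.
Step 3 — counting 19 days from Apr 22, 2008 (when the sworn proof of loss is submitted) gives a deadline of May 11, 2008; May 8, 2008 is within that limit.
Step 4 — counting 41 days from May 21, 2008 (end of the 13-day comment period, which began when the supporting inventory is provided on May 8, 2008) gives a deadline of Jul 1, 2008; done Jul 3, 2008 — 2 days late.
No need to go further; step 4 was not satisfied.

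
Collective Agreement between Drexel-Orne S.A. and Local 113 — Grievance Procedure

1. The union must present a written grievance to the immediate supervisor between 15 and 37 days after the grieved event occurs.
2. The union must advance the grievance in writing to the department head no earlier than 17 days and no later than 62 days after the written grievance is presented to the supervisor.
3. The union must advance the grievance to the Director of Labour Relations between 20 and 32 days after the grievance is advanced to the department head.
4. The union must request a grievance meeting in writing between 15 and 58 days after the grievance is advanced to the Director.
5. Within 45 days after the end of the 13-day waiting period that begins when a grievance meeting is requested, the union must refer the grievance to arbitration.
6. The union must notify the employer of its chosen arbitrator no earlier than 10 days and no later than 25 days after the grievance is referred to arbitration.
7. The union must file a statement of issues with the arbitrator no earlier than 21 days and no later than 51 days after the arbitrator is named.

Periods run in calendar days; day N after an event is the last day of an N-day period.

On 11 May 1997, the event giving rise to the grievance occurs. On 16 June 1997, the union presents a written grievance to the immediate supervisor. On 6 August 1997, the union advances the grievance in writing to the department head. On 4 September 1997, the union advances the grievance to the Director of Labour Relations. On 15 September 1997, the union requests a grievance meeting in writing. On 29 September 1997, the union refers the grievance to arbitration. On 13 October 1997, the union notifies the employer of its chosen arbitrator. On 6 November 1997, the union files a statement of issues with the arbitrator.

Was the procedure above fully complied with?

No

(1) the permitted window runs from 11 May 1997 + 15 = 26 May 1997 to 11 May 1997 + 37 = 17 June 1997; done 16 June 1997, which is between those dates.
(2) the permitted window runs from 16 June 1997 + 17 = 3 July 1997 to 16 June 1997 + 62 = 17 August 1997; done 6 August 1997, which is between those dates.
(3) the permitted window runs from 6 August 1997 + 20 = 26 August 1997 to 6 August 1997 + 32 = 7 September 1997; 4 September 1997 falls inside that range.
(4) the permitted window runs from 4 September 1997 + 15 = 19 September 1997 to 4 September 1997 + 58 = 1 November 1997; done 15 September 1997 — 4 days before the window opened.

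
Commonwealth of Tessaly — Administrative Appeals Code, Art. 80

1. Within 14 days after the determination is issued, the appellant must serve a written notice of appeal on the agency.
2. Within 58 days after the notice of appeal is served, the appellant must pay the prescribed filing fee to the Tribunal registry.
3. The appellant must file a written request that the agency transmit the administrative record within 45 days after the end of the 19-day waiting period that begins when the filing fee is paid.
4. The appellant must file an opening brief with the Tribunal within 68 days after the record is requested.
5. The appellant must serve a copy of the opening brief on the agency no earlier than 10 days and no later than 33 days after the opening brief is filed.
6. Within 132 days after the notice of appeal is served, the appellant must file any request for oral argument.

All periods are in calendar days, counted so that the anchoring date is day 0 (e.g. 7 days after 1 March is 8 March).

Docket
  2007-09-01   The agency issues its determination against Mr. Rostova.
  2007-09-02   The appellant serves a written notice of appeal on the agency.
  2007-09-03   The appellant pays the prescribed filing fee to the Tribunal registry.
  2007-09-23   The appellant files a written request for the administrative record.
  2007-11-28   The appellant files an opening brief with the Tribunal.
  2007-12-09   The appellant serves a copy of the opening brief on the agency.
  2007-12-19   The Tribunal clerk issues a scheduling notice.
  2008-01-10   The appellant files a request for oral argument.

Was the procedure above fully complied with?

Yes

Step 1 — counting 14 days from 2007-09-01 (when the determination is issued) gives a deadline of 2007-09-15; completed 2007-09-02, before the deadline.
Step 2 — counting 58 days from 2007-09-02 (when the notice of appeal is served) gives a deadline of 2007-10-30; done 2007-09-03 — timely.
Step 3 — counting 45 days from 2007-09-22 (end of the 19-day waiting period, which began when the filing fee is paid on 2007-09-03) gives a deadline of 2007-11-06; 2007-09-23 is within that limit.
Step 4 — counting 68 days from 2007-09-23 (when the record is requested) gives a deadline of 2007-11-30; 2007-11-28 is within that limit.
Step 5 — 10 and 33 days from 2007-11-28 (when the opening brief is filed) are 2007-12-08 and 2007-12-31 respectively; done 2007-12-09 — within the window.
Step 6 — counting 132 days from 2007-09-02 (when the notice of appeal is served) gives a deadline of 2008-01-12; 2008-01-10 is within that limit.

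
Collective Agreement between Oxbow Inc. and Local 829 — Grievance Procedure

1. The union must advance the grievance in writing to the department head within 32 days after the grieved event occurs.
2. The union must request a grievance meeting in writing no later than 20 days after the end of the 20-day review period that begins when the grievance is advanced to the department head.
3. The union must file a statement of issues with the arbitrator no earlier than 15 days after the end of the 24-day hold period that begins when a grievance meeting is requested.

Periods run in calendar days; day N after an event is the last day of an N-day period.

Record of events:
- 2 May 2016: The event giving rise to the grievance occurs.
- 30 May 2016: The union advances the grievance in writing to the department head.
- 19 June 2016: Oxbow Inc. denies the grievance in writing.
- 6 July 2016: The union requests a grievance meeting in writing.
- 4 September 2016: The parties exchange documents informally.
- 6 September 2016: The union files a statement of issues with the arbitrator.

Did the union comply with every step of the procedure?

Yes

(1) due by 2 May 2016 + 32 days = 3 June 2016; 30 May 2016 is within that limit.
(2) due by 19 June 2016 + 20 days = 9 July 2016; completed 6 July 2016, before the deadline.
(3) permitted from 30 July 2016 + 15 days = 14 August 2016 onward; done 6 September 2016, after the minimum wait.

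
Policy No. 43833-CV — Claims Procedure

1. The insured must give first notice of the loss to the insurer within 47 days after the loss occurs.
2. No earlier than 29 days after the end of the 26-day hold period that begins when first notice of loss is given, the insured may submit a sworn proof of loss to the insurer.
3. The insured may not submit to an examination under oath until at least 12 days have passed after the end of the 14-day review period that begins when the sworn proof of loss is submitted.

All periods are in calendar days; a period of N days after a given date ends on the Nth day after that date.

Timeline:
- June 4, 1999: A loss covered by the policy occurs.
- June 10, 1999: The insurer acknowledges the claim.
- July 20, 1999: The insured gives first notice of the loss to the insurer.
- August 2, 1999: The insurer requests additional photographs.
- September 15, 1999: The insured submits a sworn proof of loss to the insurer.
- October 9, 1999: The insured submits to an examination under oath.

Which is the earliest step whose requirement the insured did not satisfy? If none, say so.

Step 1: 47 days after June 4, 1999 (when the loss occurs) is July 21, 1999; July 20, 1999 is within that limit.
Step 2: the earliest permitted date is 29 days after August 15, 1999 (end of the 26-day hold period, which began when first notice of loss is given on July 20, 1999), i.e. September 13, 1999; done September 15, 1999, after the minimum wait.
Step 3: the earliest permitted date is 12 days after September 29, 1999 (end of the 14-day review period, which began when the sworn proof of loss is submitted on September 15, 1999), i.e. October 11, 1999; October 9, 1999 is 2 days before the earliest permitted date.

Step 3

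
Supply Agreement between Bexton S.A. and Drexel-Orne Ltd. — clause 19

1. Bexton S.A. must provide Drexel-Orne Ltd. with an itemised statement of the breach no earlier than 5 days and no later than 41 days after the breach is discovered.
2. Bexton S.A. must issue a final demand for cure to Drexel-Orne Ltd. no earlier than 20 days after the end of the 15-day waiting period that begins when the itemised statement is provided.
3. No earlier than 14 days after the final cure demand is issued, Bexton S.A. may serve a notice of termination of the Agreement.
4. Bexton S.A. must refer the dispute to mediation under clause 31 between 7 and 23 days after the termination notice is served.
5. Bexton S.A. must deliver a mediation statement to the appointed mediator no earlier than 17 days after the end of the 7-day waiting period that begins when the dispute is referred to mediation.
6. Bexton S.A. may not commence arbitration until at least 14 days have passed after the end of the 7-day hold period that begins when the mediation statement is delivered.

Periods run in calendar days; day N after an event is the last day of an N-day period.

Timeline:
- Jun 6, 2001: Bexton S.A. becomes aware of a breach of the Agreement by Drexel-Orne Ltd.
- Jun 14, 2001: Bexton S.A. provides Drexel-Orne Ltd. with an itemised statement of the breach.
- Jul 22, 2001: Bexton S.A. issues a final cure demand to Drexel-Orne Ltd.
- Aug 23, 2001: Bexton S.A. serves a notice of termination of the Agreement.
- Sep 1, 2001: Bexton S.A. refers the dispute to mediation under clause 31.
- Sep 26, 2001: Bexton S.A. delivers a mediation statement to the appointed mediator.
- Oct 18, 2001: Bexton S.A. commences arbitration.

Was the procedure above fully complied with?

Step 1: the window is 5–41 days after Jun 6, 2001 (when the breach is discovered), so Jun 11, 2001 through Jul 17, 2001; done Jun 14, 2001 — within the window.
Step 2: the earliest permitted date is 20 days after Jun 29, 2001 (end of the 15-day waiting period, which began when the itemised statement is provided on Jun 14, 2001), i.e. Jul 19, 2001; done Jul 22, 2001, after the minimum wait.
Step 3: the earliest permitted date is 14 days after Jul 22, 2001 (when the final cure demand is issued), i.e. Aug 5, 2001; done Aug 23, 2001 — permitted.
Step 4: the window is 7–23 days after Aug 23, 2001 (when the termination notice is served), so Aug 30, 2001 through Sep 15, 2001; done Sep 1, 2001 — within the window.
Step 5: the earliest permitted date is 17 days after Sep 8, 2001 (end of the 7-day waiting period, which began when the dispute is referred to mediation on Sep 1, 2001), i.e. Sep 25, 2001; done Sep 26, 2001, after the minimum wait.
Step 6: the earliest permitted date is 14 days after Oct 3, 2001 (end of the 7-day hold period, which began when the mediation statement is delivered on Sep 26, 2001), i.e. Oct 17, 2001; Oct 18, 2001 is on or after that date.

Yes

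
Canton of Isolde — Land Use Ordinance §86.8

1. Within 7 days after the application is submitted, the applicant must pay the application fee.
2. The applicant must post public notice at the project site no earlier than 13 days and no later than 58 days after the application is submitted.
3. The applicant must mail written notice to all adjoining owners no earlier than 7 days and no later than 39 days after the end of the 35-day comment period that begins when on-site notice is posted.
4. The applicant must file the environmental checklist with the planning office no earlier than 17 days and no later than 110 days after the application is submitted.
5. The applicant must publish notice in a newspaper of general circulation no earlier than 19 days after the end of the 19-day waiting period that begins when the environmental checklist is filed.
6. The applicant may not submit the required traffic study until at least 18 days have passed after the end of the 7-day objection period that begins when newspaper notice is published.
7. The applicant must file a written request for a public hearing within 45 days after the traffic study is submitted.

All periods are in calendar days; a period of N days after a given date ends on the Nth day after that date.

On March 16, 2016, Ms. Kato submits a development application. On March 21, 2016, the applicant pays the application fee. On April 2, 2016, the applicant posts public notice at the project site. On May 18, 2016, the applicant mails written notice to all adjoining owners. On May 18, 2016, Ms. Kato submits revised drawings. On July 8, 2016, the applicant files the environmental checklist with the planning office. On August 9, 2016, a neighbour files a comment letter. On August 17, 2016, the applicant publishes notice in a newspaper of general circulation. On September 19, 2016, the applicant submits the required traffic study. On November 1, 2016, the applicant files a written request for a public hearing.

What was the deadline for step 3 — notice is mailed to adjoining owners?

On-site notice is posted on April 2, 2016; the 35-day comment period therefore ends May 7, 2016, and step 3 runs from that date. The window is 7–39 days after May 7, 2016; it closes on June 15, 2016.

June 15, 2016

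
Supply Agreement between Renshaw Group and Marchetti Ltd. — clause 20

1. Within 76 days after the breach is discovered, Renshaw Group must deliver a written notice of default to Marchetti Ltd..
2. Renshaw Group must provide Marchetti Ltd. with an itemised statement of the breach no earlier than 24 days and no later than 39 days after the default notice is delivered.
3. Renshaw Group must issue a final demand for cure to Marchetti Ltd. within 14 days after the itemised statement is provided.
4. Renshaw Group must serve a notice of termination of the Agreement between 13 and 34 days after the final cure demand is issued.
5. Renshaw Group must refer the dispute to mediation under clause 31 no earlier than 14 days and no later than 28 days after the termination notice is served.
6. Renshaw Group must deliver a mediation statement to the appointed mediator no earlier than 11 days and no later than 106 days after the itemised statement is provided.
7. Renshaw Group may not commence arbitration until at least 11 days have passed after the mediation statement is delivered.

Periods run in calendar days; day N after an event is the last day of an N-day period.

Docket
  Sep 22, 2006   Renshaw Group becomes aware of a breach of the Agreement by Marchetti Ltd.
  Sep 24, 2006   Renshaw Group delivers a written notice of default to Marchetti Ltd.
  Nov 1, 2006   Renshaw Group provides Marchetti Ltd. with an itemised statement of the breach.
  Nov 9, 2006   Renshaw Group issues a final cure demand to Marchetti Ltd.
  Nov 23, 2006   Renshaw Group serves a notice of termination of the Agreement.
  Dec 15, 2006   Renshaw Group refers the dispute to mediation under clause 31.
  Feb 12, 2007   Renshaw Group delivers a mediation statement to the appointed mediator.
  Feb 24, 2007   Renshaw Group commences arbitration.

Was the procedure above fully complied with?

Yes

Step 1: 76 days after Sep 22, 2006 (when the breach is discovered) is Dec 7, 2006; done Sep 24, 2006 — timely.
Step 2: the window is 24–39 days after Sep 24, 2006 (when the default notice is delivered), so Oct 18, 2006 through Nov 2, 2006; done Nov 1, 2006, which is between those dates.
Step 3: 14 days after Nov 1, 2006 (when the itemised statement is provided) is Nov 15, 2006; completed Nov 9, 2006, before the deadline.
Step 4: the window is 13–34 days after Nov 9, 2006 (when the final cure demand is issued), so Nov 22, 2006 through Dec 13, 2006; Nov 23, 2006 falls inside that range.
Step 5: the window is 14–28 days after Nov 23, 2006 (when the termination notice is served), so Dec 7, 2006 through Dec 21, 2006; done Dec 15, 2006 — within the window.
Step 6: the window is 11–106 days after Nov 1, 2006 (when the itemised statement is provided), so Nov 12, 2006 through Feb 15, 2007; done Feb 12, 2007, which is between those dates.
Step 7: the earliest permitted date is 11 days after Feb 12, 2007 (when the mediation statement is delivered), i.e. Feb 23, 2007; Feb 24, 2007 is on or after that date.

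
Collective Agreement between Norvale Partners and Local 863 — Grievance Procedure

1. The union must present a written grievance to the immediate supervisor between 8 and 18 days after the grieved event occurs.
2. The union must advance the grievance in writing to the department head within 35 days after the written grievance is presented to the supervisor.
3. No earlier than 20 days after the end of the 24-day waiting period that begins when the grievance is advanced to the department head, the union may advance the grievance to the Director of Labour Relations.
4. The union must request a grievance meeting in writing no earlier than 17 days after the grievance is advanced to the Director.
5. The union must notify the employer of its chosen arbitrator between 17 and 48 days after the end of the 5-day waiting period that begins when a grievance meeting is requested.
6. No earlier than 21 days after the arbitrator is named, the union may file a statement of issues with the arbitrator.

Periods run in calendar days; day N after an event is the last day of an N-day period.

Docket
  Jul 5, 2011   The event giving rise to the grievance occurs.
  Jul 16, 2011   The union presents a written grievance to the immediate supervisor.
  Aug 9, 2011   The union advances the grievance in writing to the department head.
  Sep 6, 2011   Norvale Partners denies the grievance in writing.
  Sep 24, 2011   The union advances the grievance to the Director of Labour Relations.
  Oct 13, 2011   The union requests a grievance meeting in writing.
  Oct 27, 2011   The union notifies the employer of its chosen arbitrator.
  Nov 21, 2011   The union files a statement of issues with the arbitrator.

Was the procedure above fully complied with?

Step 1: the window is 8–18 days after Jul 5, 2011 (when the grieved event occurs), so Jul 13, 2011 through Jul 23, 2011; done Jul 16, 2011, which is between those dates.
Step 2: 35 days after Jul 16, 2011 (when the written grievance is presented to the supervisor) is Aug 20, 2011; Aug 9, 2011 is within that limit.
Step 3: the earliest permitted date is 20 days after Sep 2, 2011 (end of the 24-day waiting period, which began when the grievance is advanced to the department head on Aug 9, 2011), i.e. Sep 22, 2011; done Sep 24, 2011 — permitted.
Step 4: the earliest permitted date is 17 days after Sep 24, 2011 (when the grievance is advanced to the Director), i.e. Oct 11, 2011; Oct 13, 2011 is on or after that date.
Step 5: the window is 17–48 days after Oct 18, 2011 (end of the 5-day waiting period, which began when a grievance meeting is requested on Oct 13, 2011), so Nov 4, 2011 through Dec 5, 2011; Oct 27, 2011 is 8 days too early.

No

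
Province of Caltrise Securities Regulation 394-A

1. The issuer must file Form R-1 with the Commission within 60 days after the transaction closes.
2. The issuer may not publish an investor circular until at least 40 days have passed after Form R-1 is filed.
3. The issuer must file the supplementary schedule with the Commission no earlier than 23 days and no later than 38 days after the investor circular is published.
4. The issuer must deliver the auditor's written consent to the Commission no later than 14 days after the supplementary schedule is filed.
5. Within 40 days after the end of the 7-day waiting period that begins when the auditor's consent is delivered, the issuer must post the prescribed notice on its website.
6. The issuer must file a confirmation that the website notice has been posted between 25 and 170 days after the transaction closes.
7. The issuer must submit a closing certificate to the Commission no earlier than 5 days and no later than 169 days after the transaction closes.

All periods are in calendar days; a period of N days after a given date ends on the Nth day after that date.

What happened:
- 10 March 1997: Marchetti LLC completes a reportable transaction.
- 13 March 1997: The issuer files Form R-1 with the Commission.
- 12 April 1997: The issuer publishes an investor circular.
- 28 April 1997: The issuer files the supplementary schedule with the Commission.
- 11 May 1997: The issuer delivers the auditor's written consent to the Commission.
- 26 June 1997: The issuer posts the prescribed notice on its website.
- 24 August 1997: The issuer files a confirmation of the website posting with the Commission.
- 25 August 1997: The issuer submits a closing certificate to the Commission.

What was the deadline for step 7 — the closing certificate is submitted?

26 August 1997

Step 7 runs from 10 March 1997, when the transaction closes. The window is 5–169 days after 10 March 1997; it closes on 26 August 1997.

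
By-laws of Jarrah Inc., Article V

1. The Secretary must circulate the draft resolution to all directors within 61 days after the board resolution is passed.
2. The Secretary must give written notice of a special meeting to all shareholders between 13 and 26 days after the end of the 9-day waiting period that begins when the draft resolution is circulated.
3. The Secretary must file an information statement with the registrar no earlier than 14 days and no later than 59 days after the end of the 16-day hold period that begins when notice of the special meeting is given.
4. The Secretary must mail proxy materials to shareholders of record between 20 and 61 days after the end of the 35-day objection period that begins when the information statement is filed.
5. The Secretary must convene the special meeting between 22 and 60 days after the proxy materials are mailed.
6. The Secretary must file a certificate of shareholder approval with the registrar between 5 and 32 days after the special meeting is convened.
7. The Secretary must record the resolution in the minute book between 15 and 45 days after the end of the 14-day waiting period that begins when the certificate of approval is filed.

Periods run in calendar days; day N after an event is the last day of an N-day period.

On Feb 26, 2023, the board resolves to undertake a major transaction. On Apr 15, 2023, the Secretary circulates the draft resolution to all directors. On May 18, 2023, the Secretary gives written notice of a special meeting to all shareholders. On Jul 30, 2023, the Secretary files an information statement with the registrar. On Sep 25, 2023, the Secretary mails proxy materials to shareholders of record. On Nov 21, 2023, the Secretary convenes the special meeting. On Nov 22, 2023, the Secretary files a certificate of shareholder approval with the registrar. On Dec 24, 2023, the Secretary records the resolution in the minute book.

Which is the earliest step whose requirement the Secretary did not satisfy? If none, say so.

Step 1 — counting 61 days from Feb 26, 2023 (when the board resolution is passed) gives a deadline of Apr 28, 2023; completed Apr 15, 2023, before the deadline.
Step 2 — 13 and 26 days from Apr 24, 2023 (end of the 9-day waiting period, which began when the draft resolution is circulated on Apr 15, 2023) are May 7, 2023 and May 20, 2023 respectively; May 18, 2023 falls inside that range.
Step 3 — 14 and 59 days from Jun 3, 2023 (end of the 16-day hold period, which began when notice of the special meeting is given on May 18, 2023) are Jun 17, 2023 and Aug 1, 2023 respectively; Jul 30, 2023 falls inside that range.
Step 4 — 20 and 61 days from Sep 3, 2023 (end of the 35-day objection period, which began when the information statement is filed on Jul 30, 2023) are Sep 23, 2023 and Nov 3, 2023 respectively; done Sep 25, 2023, which is between those dates.
Step 5 — 22 and 60 days from Sep 25, 2023 (when the proxy materials are mailed) are Oct 17, 2023 and Nov 24, 2023 respectively; done Nov 21, 2023 — within the window.
Step 6 — 5 and 32 days from Nov 21, 2023 (when the special meeting is convened) are Nov 26, 2023 and Dec 23, 2023 respectively; done Nov 22, 2023 — 4 days before the window opened.
Later steps need not be reached.

Step 6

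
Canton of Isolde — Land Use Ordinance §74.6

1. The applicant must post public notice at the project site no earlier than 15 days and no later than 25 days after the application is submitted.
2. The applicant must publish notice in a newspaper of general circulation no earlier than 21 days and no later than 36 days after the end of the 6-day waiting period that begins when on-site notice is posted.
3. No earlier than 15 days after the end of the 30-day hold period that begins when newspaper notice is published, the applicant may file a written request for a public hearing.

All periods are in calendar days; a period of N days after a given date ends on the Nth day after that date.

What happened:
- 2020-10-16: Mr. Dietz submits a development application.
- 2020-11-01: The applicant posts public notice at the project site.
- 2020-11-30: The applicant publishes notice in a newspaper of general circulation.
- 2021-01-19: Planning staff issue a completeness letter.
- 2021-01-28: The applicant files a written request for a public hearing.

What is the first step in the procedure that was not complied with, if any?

(1) the permitted window runs from 2020-10-16 + 15 = 2020-10-31 to 2020-10-16 + 25 = 2020-11-10; done 2020-11-01, which is between those dates.
(2) the permitted window runs from 2020-11-07 + 21 = 2020-11-28 to 2020-11-07 + 36 = 2020-12-13; 2020-11-30 falls inside that range.
(3) permitted from 2020-12-30 + 15 days = 2021-01-14 onward; done 2021-01-28 — permitted.

None — every step was satisfied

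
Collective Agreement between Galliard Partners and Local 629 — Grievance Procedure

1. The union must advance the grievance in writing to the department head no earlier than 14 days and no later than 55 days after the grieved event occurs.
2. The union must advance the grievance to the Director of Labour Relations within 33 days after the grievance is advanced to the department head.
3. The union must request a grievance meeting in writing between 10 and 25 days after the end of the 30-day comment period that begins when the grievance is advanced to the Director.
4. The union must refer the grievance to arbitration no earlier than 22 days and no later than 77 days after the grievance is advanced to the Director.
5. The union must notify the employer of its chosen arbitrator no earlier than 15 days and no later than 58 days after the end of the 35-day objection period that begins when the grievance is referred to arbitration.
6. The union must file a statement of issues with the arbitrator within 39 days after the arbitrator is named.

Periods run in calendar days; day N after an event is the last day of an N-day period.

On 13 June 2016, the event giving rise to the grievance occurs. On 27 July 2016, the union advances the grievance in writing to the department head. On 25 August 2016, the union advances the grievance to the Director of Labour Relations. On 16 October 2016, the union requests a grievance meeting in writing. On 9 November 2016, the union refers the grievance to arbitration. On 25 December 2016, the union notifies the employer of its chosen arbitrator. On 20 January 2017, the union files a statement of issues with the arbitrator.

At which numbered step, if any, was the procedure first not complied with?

Step 5

Step 1 — 14 and 55 days from 13 June 2016 (when the grieved event occurs) are 27 June 2016 and 7 August 2016 respectively; done 27 July 2016, which is between those dates.
Step 2 — counting 33 days from 27 July 2016 (when the grievance is advanced to the department head) gives a deadline of 29 August 2016; 25 August 2016 is within that limit.
Step 3 — 10 and 25 days from 24 September 2016 (end of the 30-day comment period, which began when the grievance is advanced to the Director on 25 August 2016) are 4 October 2016 and 19 October 2016 respectively; 16 October 2016 falls inside that range.
Step 4 — 22 and 77 days from 25 August 2016 (when the grievance is advanced to the Director) are 16 September 2016 and 10 November 2016 respectively; done 9 November 2016 — within the window.
Step 5 — 15 and 58 days from 14 December 2016 (end of the 35-day objection period, which began when the grievance is referred to arbitration on 9 November 2016) are 29 December 2016 and 10 February 2017 respectively; done 25 December 2016 — 4 days before the window opened.
Later steps need not be reached.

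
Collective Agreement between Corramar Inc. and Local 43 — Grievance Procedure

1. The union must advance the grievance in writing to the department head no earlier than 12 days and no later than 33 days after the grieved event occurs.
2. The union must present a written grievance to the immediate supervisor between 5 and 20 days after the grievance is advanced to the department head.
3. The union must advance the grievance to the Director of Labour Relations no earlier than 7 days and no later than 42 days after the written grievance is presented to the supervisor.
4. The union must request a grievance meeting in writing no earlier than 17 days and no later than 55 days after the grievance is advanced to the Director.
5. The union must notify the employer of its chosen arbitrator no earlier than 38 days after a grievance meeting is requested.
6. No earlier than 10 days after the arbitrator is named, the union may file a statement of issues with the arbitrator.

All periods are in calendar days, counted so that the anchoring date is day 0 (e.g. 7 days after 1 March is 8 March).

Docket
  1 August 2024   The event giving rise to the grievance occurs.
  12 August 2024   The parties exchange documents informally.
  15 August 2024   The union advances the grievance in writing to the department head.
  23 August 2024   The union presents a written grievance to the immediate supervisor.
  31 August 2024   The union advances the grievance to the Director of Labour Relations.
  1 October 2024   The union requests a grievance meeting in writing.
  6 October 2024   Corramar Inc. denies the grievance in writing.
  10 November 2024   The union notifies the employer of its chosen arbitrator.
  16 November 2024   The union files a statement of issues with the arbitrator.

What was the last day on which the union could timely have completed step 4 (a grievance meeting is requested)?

Step 4 runs from 31 August 2024, when the grievance is advanced to the Director. The window is 17–55 days after 31 August 2024; it closes on 25 October 2024.

25 October 2024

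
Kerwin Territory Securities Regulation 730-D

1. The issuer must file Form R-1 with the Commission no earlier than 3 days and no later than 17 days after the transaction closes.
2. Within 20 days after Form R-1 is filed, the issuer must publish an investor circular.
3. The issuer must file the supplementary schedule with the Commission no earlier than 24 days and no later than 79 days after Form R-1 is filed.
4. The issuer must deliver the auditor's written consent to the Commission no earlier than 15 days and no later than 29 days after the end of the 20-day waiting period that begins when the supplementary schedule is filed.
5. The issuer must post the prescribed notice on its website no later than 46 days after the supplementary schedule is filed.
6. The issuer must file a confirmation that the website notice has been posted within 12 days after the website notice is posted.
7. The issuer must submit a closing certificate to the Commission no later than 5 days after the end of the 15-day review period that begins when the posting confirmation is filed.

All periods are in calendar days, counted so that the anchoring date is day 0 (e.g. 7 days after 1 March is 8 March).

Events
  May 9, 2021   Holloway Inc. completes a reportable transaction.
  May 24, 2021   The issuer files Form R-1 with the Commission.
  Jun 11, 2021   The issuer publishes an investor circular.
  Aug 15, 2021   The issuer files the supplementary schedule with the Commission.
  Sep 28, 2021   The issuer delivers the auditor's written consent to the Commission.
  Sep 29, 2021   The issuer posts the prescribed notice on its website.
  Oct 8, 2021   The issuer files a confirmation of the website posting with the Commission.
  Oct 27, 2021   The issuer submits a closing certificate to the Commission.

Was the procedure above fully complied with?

Step 1 — 3 and 17 days from May 9, 2021 (when the transaction closes) are May 12, 2021 and May 26, 2021 respectively; May 24, 2021 falls inside that range.
Step 2 — counting 20 days from May 24, 2021 (when Form R-1 is filed) gives a deadline of Jun 13, 2021; Jun 11, 2021 is within that limit.
Step 3 — 24 and 79 days from May 24, 2021 (when Form R-1 is filed) are Jun 17, 2021 and Aug 11, 2021 respectively; Aug 15, 2021 is 4 days past the end of the window.
The procedure was therefore not followed at step 3.

No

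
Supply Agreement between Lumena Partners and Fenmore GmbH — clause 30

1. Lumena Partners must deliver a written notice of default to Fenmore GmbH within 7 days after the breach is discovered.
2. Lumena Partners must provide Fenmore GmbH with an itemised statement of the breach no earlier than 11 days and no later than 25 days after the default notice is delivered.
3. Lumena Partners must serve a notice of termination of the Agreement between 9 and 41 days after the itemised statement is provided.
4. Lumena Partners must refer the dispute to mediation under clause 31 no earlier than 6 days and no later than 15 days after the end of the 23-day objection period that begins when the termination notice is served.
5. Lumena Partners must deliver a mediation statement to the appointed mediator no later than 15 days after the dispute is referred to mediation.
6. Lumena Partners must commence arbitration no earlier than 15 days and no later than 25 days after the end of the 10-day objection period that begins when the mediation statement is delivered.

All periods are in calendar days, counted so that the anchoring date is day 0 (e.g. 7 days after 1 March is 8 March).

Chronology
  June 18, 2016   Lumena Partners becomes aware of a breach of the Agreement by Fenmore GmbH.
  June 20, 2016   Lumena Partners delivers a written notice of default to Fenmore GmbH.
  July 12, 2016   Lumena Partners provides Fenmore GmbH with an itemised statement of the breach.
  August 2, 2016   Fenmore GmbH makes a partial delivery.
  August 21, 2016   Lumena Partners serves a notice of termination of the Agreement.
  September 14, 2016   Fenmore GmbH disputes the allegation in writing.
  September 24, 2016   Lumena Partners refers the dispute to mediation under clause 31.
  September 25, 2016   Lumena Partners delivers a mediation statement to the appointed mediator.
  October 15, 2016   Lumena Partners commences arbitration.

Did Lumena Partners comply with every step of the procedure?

Step 1 — counting 7 days from June 18, 2016 (when the breach is discovered) gives a deadline of June 25, 2016; done June 20, 2016 — timely.
Step 2 — 11 and 25 days from June 20, 2016 (when the default notice is delivered) are July 1, 2016 and July 15, 2016 respectively; July 12, 2016 falls inside that range.
Step 3 — 9 and 41 days from July 12, 2016 (when the itemised statement is provided) are July 21, 2016 and August 22, 2016 respectively; August 21, 2016 falls inside that range.
Step 4 — 6 and 15 days from September 13, 2016 (end of the 23-day objection period, which began when the termination notice is served on August 21, 2016) are September 19, 2016 and September 28, 2016 respectively; September 24, 2016 falls inside that range.
Step 5 — counting 15 days from September 24, 2016 (when the dispute is referred to mediation) gives a deadline of October 9, 2016; September 25, 2016 is within that limit.
Step 6 — 15 and 25 days from October 5, 2016 (end of the 10-day objection period, which began when the mediation statement is delivered on September 25, 2016) are October 20, 2016 and October 30, 2016 respectively; October 15, 2016 is 5 days too early.
No need to go further; step 6 was not satisfied.

No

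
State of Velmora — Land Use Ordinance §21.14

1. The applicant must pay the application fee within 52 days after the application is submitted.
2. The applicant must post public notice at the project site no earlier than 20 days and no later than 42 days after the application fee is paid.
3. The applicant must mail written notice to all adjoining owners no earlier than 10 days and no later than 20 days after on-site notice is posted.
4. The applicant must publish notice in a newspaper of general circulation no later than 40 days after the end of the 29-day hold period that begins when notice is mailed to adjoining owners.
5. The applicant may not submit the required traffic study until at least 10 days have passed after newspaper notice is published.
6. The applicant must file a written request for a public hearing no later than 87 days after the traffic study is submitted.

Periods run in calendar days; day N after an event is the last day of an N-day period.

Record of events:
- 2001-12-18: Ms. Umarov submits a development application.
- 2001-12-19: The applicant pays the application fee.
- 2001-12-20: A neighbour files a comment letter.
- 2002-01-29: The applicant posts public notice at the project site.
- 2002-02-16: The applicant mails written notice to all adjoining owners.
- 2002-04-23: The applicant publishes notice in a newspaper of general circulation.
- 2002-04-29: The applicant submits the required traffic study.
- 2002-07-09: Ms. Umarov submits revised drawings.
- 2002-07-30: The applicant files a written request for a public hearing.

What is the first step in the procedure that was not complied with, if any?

(1) due by 2001-12-18 + 52 days = 2002-02-08; 2001-12-19 is within that limit.
(2) the permitted window runs from 2001-12-19 + 20 = 2002-01-08 to 2001-12-19 + 42 = 2002-01-30; done 2002-01-29 — within the window.
(3) the permitted window runs from 2002-01-29 + 10 = 2002-02-08 to 2002-01-29 + 20 = 2002-02-18; 2002-02-16 falls inside that range.
(4) due by 2002-03-17 + 40 days = 2002-04-26; completed 2002-04-23, before the deadline.
(5) permitted from 2002-04-23 + 10 days = 2002-05-03 onward; done 2002-04-29 — 4 days too early.
No need to go further; step 5 was not satisfied.

Step 5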